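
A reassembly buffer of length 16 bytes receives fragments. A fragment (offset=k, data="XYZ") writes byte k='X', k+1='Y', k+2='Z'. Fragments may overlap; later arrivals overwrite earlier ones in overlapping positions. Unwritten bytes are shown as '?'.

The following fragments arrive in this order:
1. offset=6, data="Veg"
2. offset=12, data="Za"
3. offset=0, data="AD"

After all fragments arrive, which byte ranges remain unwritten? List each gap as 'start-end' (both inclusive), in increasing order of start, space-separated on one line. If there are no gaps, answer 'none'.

Answer: 2-5 9-11 14-15

Derivation:
Fragment 1: offset=6 len=3
Fragment 2: offset=12 len=2
Fragment 3: offset=0 len=2
Gaps: 2-5 9-11 14-15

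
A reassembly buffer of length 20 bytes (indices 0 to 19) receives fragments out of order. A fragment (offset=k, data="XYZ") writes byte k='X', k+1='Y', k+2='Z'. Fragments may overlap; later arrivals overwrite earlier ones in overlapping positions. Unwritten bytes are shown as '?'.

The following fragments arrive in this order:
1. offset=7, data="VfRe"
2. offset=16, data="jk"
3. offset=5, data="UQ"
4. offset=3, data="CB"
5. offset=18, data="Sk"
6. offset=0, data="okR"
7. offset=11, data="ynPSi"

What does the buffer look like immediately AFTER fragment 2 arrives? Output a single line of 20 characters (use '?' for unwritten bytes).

Answer: ???????VfRe?????jk??

Derivation:
Fragment 1: offset=7 data="VfRe" -> buffer=???????VfRe?????????
Fragment 2: offset=16 data="jk" -> buffer=???????VfRe?????jk??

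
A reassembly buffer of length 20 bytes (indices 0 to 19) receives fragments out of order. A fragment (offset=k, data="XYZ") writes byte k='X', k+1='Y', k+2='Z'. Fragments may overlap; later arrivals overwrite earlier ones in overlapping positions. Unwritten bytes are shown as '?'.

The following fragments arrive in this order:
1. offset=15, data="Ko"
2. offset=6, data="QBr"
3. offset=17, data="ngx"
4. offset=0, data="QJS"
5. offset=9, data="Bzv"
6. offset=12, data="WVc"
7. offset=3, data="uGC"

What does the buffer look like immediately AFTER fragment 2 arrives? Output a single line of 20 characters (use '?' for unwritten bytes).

Answer: ??????QBr??????Ko???

Derivation:
Fragment 1: offset=15 data="Ko" -> buffer=???????????????Ko???
Fragment 2: offset=6 data="QBr" -> buffer=??????QBr??????Ko???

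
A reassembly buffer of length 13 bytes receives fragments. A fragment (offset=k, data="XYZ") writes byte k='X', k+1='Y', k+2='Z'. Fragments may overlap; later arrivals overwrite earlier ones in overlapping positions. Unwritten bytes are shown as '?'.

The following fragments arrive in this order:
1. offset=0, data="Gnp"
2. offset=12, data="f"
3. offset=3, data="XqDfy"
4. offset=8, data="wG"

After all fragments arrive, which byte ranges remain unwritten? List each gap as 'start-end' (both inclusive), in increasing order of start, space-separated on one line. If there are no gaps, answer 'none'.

Answer: 10-11

Derivation:
Fragment 1: offset=0 len=3
Fragment 2: offset=12 len=1
Fragment 3: offset=3 len=5
Fragment 4: offset=8 len=2
Gaps: 10-11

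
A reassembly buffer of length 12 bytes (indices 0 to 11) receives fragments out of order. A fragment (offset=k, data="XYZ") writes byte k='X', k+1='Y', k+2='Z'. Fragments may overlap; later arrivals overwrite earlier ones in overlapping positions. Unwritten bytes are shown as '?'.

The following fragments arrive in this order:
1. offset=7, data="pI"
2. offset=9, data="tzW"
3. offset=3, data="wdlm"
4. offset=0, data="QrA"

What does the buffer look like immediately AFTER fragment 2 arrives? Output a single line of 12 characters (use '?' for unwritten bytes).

Fragment 1: offset=7 data="pI" -> buffer=???????pI???
Fragment 2: offset=9 data="tzW" -> buffer=???????pItzW

Answer: ???????pItzW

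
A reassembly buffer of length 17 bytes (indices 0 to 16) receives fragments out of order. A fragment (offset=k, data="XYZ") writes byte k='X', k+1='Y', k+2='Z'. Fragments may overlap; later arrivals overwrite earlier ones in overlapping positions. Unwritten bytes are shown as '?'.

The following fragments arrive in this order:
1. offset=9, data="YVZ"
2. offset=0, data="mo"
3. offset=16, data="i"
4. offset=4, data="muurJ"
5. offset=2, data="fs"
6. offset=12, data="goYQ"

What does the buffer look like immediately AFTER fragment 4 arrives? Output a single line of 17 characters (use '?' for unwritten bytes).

Fragment 1: offset=9 data="YVZ" -> buffer=?????????YVZ?????
Fragment 2: offset=0 data="mo" -> buffer=mo???????YVZ?????
Fragment 3: offset=16 data="i" -> buffer=mo???????YVZ????i
Fragment 4: offset=4 data="muurJ" -> buffer=mo??muurJYVZ????i

Answer: mo??muurJYVZ????i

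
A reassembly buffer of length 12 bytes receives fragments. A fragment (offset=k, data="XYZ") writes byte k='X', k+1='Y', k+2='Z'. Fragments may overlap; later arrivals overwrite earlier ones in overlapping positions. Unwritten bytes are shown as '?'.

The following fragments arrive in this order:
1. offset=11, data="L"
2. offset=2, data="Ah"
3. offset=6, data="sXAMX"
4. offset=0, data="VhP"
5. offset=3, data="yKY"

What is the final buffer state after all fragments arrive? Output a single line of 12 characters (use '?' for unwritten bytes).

Answer: VhPyKYsXAMXL

Derivation:
Fragment 1: offset=11 data="L" -> buffer=???????????L
Fragment 2: offset=2 data="Ah" -> buffer=??Ah???????L
Fragment 3: offset=6 data="sXAMX" -> buffer=??Ah??sXAMXL
Fragment 4: offset=0 data="VhP" -> buffer=VhPh??sXAMXL
Fragment 5: offset=3 data="yKY" -> buffer=VhPyKYsXAMXL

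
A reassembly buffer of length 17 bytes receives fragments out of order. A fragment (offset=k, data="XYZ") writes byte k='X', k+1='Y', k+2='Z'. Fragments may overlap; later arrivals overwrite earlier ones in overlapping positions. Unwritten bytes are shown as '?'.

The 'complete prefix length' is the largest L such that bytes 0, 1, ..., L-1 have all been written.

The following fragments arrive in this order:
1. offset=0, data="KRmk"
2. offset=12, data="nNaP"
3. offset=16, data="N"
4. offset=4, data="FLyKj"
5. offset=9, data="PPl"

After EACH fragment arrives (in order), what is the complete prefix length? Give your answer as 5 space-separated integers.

Fragment 1: offset=0 data="KRmk" -> buffer=KRmk????????????? -> prefix_len=4
Fragment 2: offset=12 data="nNaP" -> buffer=KRmk????????nNaP? -> prefix_len=4
Fragment 3: offset=16 data="N" -> buffer=KRmk????????nNaPN -> prefix_len=4
Fragment 4: offset=4 data="FLyKj" -> buffer=KRmkFLyKj???nNaPN -> prefix_len=9
Fragment 5: offset=9 data="PPl" -> buffer=KRmkFLyKjPPlnNaPN -> prefix_len=17

Answer: 4 4 4 9 17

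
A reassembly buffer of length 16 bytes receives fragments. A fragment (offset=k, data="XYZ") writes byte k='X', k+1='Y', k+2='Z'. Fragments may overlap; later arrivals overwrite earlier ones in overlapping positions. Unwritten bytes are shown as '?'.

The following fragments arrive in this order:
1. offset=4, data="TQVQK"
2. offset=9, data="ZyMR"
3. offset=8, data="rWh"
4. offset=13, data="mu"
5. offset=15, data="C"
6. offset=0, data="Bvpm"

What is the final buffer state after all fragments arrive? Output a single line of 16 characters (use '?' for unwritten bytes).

Fragment 1: offset=4 data="TQVQK" -> buffer=????TQVQK???????
Fragment 2: offset=9 data="ZyMR" -> buffer=????TQVQKZyMR???
Fragment 3: offset=8 data="rWh" -> buffer=????TQVQrWhMR???
Fragment 4: offset=13 data="mu" -> buffer=????TQVQrWhMRmu?
Fragment 5: offset=15 data="C" -> buffer=????TQVQrWhMRmuC
Fragment 6: offset=0 data="Bvpm" -> buffer=BvpmTQVQrWhMRmuC

Answer: BvpmTQVQrWhMRmuC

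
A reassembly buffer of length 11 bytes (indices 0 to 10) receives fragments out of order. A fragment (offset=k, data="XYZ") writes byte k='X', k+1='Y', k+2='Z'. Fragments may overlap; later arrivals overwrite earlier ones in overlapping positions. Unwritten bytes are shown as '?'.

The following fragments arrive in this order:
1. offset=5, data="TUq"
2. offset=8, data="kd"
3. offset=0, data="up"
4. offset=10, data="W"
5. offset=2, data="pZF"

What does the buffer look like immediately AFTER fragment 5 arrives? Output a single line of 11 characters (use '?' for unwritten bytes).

Answer: uppZFTUqkdW

Derivation:
Fragment 1: offset=5 data="TUq" -> buffer=?????TUq???
Fragment 2: offset=8 data="kd" -> buffer=?????TUqkd?
Fragment 3: offset=0 data="up" -> buffer=up???TUqkd?
Fragment 4: offset=10 data="W" -> buffer=up???TUqkdW
Fragment 5: offset=2 data="pZF" -> buffer=uppZFTUqkdW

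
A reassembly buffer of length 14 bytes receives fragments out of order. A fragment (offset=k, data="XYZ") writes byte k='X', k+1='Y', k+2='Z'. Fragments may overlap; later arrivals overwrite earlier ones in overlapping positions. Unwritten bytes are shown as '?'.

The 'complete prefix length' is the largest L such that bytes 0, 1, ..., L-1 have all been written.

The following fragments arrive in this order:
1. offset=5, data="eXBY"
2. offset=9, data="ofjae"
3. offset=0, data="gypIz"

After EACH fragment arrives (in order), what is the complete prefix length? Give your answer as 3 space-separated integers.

Answer: 0 0 14

Derivation:
Fragment 1: offset=5 data="eXBY" -> buffer=?????eXBY????? -> prefix_len=0
Fragment 2: offset=9 data="ofjae" -> buffer=?????eXBYofjae -> prefix_len=0
Fragment 3: offset=0 data="gypIz" -> buffer=gypIzeXBYofjae -> prefix_len=14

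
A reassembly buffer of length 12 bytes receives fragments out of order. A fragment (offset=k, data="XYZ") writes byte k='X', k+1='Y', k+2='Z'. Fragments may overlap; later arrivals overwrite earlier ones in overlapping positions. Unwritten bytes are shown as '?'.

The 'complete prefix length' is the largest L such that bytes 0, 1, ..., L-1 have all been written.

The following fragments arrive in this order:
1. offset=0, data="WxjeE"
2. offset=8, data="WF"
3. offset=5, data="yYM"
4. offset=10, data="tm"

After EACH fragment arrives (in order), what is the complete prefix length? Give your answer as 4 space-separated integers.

Fragment 1: offset=0 data="WxjeE" -> buffer=WxjeE??????? -> prefix_len=5
Fragment 2: offset=8 data="WF" -> buffer=WxjeE???WF?? -> prefix_len=5
Fragment 3: offset=5 data="yYM" -> buffer=WxjeEyYMWF?? -> prefix_len=10
Fragment 4: offset=10 data="tm" -> buffer=WxjeEyYMWFtm -> prefix_len=12

Answer: 5 5 10 12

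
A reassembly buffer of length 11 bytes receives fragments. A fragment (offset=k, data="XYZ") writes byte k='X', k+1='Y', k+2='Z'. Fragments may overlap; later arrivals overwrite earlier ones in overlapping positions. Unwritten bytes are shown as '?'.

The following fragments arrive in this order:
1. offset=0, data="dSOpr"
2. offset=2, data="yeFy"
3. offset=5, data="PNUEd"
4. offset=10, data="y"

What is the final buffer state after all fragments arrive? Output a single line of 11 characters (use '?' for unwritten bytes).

Answer: dSyeFPNUEdy

Derivation:
Fragment 1: offset=0 data="dSOpr" -> buffer=dSOpr??????
Fragment 2: offset=2 data="yeFy" -> buffer=dSyeFy?????
Fragment 3: offset=5 data="PNUEd" -> buffer=dSyeFPNUEd?
Fragment 4: offset=10 data="y" -> buffer=dSyeFPNUEdy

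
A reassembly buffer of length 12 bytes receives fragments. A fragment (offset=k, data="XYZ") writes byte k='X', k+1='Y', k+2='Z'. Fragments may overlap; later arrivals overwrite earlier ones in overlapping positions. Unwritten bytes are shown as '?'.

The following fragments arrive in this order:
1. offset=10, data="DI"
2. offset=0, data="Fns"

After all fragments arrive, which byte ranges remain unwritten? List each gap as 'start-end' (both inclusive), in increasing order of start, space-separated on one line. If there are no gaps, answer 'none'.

Answer: 3-9

Derivation:
Fragment 1: offset=10 len=2
Fragment 2: offset=0 len=3
Gaps: 3-9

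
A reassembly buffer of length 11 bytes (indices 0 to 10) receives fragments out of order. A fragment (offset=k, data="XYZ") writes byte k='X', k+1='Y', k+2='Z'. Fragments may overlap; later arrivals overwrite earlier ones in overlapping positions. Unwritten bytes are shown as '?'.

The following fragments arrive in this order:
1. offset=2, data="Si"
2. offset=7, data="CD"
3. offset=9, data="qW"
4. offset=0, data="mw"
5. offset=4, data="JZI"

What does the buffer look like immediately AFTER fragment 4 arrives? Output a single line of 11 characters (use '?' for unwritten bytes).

Fragment 1: offset=2 data="Si" -> buffer=??Si???????
Fragment 2: offset=7 data="CD" -> buffer=??Si???CD??
Fragment 3: offset=9 data="qW" -> buffer=??Si???CDqW
Fragment 4: offset=0 data="mw" -> buffer=mwSi???CDqW

Answer: mwSi???CDqW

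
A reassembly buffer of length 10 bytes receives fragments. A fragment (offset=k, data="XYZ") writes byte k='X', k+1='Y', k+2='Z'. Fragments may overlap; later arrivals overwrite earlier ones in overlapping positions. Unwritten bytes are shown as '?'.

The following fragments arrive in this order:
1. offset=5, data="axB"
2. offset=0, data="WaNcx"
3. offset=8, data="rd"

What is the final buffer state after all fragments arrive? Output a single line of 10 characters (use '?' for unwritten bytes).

Answer: WaNcxaxBrd

Derivation:
Fragment 1: offset=5 data="axB" -> buffer=?????axB??
Fragment 2: offset=0 data="WaNcx" -> buffer=WaNcxaxB??
Fragment 3: offset=8 data="rd" -> buffer=WaNcxaxBrd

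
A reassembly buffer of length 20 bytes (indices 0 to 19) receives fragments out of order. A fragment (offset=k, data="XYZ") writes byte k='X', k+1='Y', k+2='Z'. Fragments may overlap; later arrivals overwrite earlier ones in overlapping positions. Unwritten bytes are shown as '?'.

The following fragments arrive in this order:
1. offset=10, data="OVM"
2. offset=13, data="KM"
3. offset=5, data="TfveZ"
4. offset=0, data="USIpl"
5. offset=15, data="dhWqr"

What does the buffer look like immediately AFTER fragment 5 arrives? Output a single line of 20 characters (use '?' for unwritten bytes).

Answer: USIplTfveZOVMKMdhWqr

Derivation:
Fragment 1: offset=10 data="OVM" -> buffer=??????????OVM???????
Fragment 2: offset=13 data="KM" -> buffer=??????????OVMKM?????
Fragment 3: offset=5 data="TfveZ" -> buffer=?????TfveZOVMKM?????
Fragment 4: offset=0 data="USIpl" -> buffer=USIplTfveZOVMKM?????
Fragment 5: offset=15 data="dhWqr" -> buffer=USIplTfveZOVMKMdhWqr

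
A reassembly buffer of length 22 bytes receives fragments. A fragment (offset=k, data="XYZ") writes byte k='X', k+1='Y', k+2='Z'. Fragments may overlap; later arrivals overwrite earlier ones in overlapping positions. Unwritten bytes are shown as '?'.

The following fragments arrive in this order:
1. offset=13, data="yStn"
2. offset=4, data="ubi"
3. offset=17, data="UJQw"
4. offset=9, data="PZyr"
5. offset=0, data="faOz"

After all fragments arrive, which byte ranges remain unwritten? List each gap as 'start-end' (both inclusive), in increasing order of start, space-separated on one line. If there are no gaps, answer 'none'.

Answer: 7-8 21-21

Derivation:
Fragment 1: offset=13 len=4
Fragment 2: offset=4 len=3
Fragment 3: offset=17 len=4
Fragment 4: offset=9 len=4
Fragment 5: offset=0 len=4
Gaps: 7-8 21-21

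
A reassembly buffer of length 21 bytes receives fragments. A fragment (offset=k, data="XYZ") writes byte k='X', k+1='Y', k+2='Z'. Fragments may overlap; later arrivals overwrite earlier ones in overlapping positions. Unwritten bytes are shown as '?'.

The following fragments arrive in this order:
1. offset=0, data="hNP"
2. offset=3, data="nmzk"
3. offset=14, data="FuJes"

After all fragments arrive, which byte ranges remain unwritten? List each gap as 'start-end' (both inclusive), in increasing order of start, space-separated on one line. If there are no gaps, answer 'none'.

Answer: 7-13 19-20

Derivation:
Fragment 1: offset=0 len=3
Fragment 2: offset=3 len=4
Fragment 3: offset=14 len=5
Gaps: 7-13 19-20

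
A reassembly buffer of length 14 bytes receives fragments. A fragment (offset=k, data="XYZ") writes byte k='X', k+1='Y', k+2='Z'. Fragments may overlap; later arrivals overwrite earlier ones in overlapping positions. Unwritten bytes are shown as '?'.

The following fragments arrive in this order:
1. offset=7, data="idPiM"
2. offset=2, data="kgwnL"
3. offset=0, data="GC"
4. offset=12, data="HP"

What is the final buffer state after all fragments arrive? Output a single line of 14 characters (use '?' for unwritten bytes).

Fragment 1: offset=7 data="idPiM" -> buffer=???????idPiM??
Fragment 2: offset=2 data="kgwnL" -> buffer=??kgwnLidPiM??
Fragment 3: offset=0 data="GC" -> buffer=GCkgwnLidPiM??
Fragment 4: offset=12 data="HP" -> buffer=GCkgwnLidPiMHP

Answer: GCkgwnLidPiMHP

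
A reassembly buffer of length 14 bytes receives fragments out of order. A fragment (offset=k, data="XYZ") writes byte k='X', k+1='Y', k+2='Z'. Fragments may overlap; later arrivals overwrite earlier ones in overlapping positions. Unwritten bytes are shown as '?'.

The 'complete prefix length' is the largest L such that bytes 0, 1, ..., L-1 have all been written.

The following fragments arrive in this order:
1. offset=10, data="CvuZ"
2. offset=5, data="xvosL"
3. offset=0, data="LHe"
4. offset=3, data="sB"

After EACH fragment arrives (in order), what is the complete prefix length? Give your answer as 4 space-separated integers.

Answer: 0 0 3 14

Derivation:
Fragment 1: offset=10 data="CvuZ" -> buffer=??????????CvuZ -> prefix_len=0
Fragment 2: offset=5 data="xvosL" -> buffer=?????xvosLCvuZ -> prefix_len=0
Fragment 3: offset=0 data="LHe" -> buffer=LHe??xvosLCvuZ -> prefix_len=3
Fragment 4: offset=3 data="sB" -> buffer=LHesBxvosLCvuZ -> prefix_len=14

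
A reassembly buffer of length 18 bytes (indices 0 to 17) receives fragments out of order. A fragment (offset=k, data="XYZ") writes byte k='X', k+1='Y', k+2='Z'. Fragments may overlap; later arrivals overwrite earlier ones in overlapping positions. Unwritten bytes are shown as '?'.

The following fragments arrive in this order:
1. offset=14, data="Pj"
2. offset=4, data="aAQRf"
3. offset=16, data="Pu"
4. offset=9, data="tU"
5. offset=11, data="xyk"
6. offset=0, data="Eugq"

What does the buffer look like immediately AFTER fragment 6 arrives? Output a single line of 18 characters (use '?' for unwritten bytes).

Fragment 1: offset=14 data="Pj" -> buffer=??????????????Pj??
Fragment 2: offset=4 data="aAQRf" -> buffer=????aAQRf?????Pj??
Fragment 3: offset=16 data="Pu" -> buffer=????aAQRf?????PjPu
Fragment 4: offset=9 data="tU" -> buffer=????aAQRftU???PjPu
Fragment 5: offset=11 data="xyk" -> buffer=????aAQRftUxykPjPu
Fragment 6: offset=0 data="Eugq" -> buffer=EugqaAQRftUxykPjPu

Answer: EugqaAQRftUxykPjPu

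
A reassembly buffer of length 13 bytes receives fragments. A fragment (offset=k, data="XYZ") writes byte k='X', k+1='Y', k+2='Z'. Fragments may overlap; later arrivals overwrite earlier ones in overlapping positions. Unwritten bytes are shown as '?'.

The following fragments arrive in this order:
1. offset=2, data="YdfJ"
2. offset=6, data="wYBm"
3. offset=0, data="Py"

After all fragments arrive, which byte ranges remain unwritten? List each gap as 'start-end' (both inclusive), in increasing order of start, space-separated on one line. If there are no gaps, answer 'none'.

Answer: 10-12

Derivation:
Fragment 1: offset=2 len=4
Fragment 2: offset=6 len=4
Fragment 3: offset=0 len=2
Gaps: 10-12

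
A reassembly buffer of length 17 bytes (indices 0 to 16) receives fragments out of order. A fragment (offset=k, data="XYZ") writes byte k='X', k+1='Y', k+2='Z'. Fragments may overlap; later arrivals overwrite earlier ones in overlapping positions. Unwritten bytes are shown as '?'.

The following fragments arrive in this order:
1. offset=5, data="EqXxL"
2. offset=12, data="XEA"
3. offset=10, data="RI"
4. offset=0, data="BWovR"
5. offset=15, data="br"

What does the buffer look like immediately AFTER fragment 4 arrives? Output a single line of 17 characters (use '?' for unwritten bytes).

Fragment 1: offset=5 data="EqXxL" -> buffer=?????EqXxL???????
Fragment 2: offset=12 data="XEA" -> buffer=?????EqXxL??XEA??
Fragment 3: offset=10 data="RI" -> buffer=?????EqXxLRIXEA??
Fragment 4: offset=0 data="BWovR" -> buffer=BWovREqXxLRIXEA??

Answer: BWovREqXxLRIXEA??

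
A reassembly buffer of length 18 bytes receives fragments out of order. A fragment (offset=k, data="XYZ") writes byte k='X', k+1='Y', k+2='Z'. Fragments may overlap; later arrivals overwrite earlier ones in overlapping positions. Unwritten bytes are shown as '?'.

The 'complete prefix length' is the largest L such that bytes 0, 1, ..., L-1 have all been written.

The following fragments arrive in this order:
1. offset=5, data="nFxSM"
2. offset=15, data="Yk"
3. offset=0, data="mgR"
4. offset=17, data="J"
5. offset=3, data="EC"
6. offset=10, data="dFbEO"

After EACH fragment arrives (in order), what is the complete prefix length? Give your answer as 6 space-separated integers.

Answer: 0 0 3 3 10 18

Derivation:
Fragment 1: offset=5 data="nFxSM" -> buffer=?????nFxSM???????? -> prefix_len=0
Fragment 2: offset=15 data="Yk" -> buffer=?????nFxSM?????Yk? -> prefix_len=0
Fragment 3: offset=0 data="mgR" -> buffer=mgR??nFxSM?????Yk? -> prefix_len=3
Fragment 4: offset=17 data="J" -> buffer=mgR??nFxSM?????YkJ -> prefix_len=3
Fragment 5: offset=3 data="EC" -> buffer=mgRECnFxSM?????YkJ -> prefix_len=10
Fragment 6: offset=10 data="dFbEO" -> buffer=mgRECnFxSMdFbEOYkJ -> prefix_len=18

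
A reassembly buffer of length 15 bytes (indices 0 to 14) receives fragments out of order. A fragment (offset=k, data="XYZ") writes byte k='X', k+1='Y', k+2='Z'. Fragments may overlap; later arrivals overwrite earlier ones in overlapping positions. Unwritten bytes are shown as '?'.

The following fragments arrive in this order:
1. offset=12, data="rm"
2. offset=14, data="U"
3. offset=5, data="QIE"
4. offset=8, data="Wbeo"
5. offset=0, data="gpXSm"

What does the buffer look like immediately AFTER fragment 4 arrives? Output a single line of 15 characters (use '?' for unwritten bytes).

Fragment 1: offset=12 data="rm" -> buffer=????????????rm?
Fragment 2: offset=14 data="U" -> buffer=????????????rmU
Fragment 3: offset=5 data="QIE" -> buffer=?????QIE????rmU
Fragment 4: offset=8 data="Wbeo" -> buffer=?????QIEWbeormU

Answer: ?????QIEWbeormU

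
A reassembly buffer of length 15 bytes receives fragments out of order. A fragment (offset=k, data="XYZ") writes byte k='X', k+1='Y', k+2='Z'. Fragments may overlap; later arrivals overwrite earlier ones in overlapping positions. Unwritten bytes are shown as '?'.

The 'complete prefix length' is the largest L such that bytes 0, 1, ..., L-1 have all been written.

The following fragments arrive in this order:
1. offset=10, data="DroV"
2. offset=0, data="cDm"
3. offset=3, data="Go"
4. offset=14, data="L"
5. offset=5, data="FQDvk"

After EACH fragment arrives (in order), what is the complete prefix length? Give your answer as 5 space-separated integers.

Answer: 0 3 5 5 15

Derivation:
Fragment 1: offset=10 data="DroV" -> buffer=??????????DroV? -> prefix_len=0
Fragment 2: offset=0 data="cDm" -> buffer=cDm???????DroV? -> prefix_len=3
Fragment 3: offset=3 data="Go" -> buffer=cDmGo?????DroV? -> prefix_len=5
Fragment 4: offset=14 data="L" -> buffer=cDmGo?????DroVL -> prefix_len=5
Fragment 5: offset=5 data="FQDvk" -> buffer=cDmGoFQDvkDroVL -> prefix_len=15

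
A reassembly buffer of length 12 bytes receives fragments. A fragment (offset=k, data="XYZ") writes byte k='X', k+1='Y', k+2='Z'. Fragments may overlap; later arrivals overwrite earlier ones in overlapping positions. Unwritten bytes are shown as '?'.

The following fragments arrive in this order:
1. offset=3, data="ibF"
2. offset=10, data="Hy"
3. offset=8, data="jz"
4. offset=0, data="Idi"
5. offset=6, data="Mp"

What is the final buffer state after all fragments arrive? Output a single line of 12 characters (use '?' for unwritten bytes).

Fragment 1: offset=3 data="ibF" -> buffer=???ibF??????
Fragment 2: offset=10 data="Hy" -> buffer=???ibF????Hy
Fragment 3: offset=8 data="jz" -> buffer=???ibF??jzHy
Fragment 4: offset=0 data="Idi" -> buffer=IdiibF??jzHy
Fragment 5: offset=6 data="Mp" -> buffer=IdiibFMpjzHy

Answer: IdiibFMpjzHy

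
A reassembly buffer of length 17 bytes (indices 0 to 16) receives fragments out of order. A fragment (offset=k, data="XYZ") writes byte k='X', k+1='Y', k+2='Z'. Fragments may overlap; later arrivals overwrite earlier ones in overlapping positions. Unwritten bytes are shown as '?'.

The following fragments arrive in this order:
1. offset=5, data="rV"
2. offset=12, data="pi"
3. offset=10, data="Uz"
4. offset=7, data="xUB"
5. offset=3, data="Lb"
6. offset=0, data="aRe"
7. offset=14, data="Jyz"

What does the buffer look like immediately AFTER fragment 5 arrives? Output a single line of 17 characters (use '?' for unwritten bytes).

Fragment 1: offset=5 data="rV" -> buffer=?????rV??????????
Fragment 2: offset=12 data="pi" -> buffer=?????rV?????pi???
Fragment 3: offset=10 data="Uz" -> buffer=?????rV???Uzpi???
Fragment 4: offset=7 data="xUB" -> buffer=?????rVxUBUzpi???
Fragment 5: offset=3 data="Lb" -> buffer=???LbrVxUBUzpi???

Answer: ???LbrVxUBUzpi???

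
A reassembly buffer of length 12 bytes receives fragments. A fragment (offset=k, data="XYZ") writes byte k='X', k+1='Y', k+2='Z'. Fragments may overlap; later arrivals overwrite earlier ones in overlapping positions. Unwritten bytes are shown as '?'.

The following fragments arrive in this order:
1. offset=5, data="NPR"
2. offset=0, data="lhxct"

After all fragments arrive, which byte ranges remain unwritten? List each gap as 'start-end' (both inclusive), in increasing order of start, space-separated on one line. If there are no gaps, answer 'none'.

Answer: 8-11

Derivation:
Fragment 1: offset=5 len=3
Fragment 2: offset=0 len=5
Gaps: 8-11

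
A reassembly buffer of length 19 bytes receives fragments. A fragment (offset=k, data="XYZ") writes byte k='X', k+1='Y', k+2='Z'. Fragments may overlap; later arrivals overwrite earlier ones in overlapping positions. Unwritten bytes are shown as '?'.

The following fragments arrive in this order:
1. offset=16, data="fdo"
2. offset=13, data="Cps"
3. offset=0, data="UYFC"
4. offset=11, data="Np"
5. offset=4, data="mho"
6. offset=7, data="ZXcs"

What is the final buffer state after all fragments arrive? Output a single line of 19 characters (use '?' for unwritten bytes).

Answer: UYFCmhoZXcsNpCpsfdo

Derivation:
Fragment 1: offset=16 data="fdo" -> buffer=????????????????fdo
Fragment 2: offset=13 data="Cps" -> buffer=?????????????Cpsfdo
Fragment 3: offset=0 data="UYFC" -> buffer=UYFC?????????Cpsfdo
Fragment 4: offset=11 data="Np" -> buffer=UYFC???????NpCpsfdo
Fragment 5: offset=4 data="mho" -> buffer=UYFCmho????NpCpsfdo
Fragment 6: offset=7 data="ZXcs" -> buffer=UYFCmhoZXcsNpCpsfdo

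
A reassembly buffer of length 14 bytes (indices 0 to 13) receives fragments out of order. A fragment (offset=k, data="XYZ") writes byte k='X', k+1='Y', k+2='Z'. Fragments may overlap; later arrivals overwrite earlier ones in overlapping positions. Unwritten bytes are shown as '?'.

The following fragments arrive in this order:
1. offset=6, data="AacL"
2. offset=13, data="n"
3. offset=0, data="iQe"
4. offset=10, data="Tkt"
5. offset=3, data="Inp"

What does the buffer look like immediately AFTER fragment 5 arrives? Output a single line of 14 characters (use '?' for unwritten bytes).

Fragment 1: offset=6 data="AacL" -> buffer=??????AacL????
Fragment 2: offset=13 data="n" -> buffer=??????AacL???n
Fragment 3: offset=0 data="iQe" -> buffer=iQe???AacL???n
Fragment 4: offset=10 data="Tkt" -> buffer=iQe???AacLTktn
Fragment 5: offset=3 data="Inp" -> buffer=iQeInpAacLTktn

Answer: iQeInpAacLTktn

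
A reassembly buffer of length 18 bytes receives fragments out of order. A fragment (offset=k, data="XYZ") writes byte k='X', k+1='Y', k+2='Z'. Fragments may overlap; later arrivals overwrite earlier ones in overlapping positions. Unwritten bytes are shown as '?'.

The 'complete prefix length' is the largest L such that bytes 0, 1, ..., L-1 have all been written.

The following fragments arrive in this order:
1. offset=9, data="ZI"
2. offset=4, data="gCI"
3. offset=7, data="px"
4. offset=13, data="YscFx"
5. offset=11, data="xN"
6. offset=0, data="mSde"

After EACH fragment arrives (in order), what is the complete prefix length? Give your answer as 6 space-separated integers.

Answer: 0 0 0 0 0 18

Derivation:
Fragment 1: offset=9 data="ZI" -> buffer=?????????ZI??????? -> prefix_len=0
Fragment 2: offset=4 data="gCI" -> buffer=????gCI??ZI??????? -> prefix_len=0
Fragment 3: offset=7 data="px" -> buffer=????gCIpxZI??????? -> prefix_len=0
Fragment 4: offset=13 data="YscFx" -> buffer=????gCIpxZI??YscFx -> prefix_len=0
Fragment 5: offset=11 data="xN" -> buffer=????gCIpxZIxNYscFx -> prefix_len=0
Fragment 6: offset=0 data="mSde" -> buffer=mSdegCIpxZIxNYscFx -> prefix_len=18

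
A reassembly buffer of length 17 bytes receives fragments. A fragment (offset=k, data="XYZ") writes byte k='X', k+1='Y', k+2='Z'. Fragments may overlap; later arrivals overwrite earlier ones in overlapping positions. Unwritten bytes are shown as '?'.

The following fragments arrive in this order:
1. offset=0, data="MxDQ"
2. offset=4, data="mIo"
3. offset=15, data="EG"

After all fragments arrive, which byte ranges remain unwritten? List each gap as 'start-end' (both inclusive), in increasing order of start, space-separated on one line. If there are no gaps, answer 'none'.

Answer: 7-14

Derivation:
Fragment 1: offset=0 len=4
Fragment 2: offset=4 len=3
Fragment 3: offset=15 len=2
Gaps: 7-14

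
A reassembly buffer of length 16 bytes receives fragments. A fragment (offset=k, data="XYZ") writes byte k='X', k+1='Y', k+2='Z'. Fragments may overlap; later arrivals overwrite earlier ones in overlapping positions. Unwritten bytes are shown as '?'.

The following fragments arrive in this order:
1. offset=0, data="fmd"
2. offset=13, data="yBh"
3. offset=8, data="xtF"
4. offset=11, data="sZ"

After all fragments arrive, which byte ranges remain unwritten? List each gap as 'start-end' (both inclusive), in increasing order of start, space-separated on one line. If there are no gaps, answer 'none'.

Fragment 1: offset=0 len=3
Fragment 2: offset=13 len=3
Fragment 3: offset=8 len=3
Fragment 4: offset=11 len=2
Gaps: 3-7

Answer: 3-7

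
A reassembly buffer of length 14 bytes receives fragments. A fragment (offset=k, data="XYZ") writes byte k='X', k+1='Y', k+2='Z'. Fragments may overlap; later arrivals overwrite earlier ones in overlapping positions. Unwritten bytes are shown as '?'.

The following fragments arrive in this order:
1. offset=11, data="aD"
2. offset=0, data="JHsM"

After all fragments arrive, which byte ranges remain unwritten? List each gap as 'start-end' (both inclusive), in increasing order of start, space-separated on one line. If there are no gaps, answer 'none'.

Answer: 4-10 13-13

Derivation:
Fragment 1: offset=11 len=2
Fragment 2: offset=0 len=4
Gaps: 4-10 13-13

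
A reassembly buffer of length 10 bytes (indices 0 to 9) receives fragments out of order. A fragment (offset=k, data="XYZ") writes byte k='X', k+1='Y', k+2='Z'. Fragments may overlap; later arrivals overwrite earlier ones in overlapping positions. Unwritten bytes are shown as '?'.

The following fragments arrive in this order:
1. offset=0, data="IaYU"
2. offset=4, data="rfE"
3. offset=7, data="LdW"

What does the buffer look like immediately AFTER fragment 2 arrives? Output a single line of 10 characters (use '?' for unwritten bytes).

Fragment 1: offset=0 data="IaYU" -> buffer=IaYU??????
Fragment 2: offset=4 data="rfE" -> buffer=IaYUrfE???

Answer: IaYUrfE???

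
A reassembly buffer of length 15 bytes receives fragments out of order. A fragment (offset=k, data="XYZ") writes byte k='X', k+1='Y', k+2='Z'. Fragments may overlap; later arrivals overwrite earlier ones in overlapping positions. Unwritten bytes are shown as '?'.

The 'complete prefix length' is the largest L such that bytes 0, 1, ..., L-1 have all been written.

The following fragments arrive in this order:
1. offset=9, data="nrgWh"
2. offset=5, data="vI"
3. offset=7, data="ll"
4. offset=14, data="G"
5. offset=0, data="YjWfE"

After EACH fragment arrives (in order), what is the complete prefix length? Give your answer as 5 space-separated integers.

Fragment 1: offset=9 data="nrgWh" -> buffer=?????????nrgWh? -> prefix_len=0
Fragment 2: offset=5 data="vI" -> buffer=?????vI??nrgWh? -> prefix_len=0
Fragment 3: offset=7 data="ll" -> buffer=?????vIllnrgWh? -> prefix_len=0
Fragment 4: offset=14 data="G" -> buffer=?????vIllnrgWhG -> prefix_len=0
Fragment 5: offset=0 data="YjWfE" -> buffer=YjWfEvIllnrgWhG -> prefix_len=15

Answer: 0 0 0 0 15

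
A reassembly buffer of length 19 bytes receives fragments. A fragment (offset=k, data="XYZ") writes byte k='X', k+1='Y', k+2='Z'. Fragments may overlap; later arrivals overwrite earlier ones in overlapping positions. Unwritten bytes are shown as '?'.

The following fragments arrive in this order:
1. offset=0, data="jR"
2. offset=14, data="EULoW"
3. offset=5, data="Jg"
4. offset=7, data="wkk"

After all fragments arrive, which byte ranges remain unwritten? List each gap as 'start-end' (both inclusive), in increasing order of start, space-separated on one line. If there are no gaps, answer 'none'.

Fragment 1: offset=0 len=2
Fragment 2: offset=14 len=5
Fragment 3: offset=5 len=2
Fragment 4: offset=7 len=3
Gaps: 2-4 10-13

Answer: 2-4 10-13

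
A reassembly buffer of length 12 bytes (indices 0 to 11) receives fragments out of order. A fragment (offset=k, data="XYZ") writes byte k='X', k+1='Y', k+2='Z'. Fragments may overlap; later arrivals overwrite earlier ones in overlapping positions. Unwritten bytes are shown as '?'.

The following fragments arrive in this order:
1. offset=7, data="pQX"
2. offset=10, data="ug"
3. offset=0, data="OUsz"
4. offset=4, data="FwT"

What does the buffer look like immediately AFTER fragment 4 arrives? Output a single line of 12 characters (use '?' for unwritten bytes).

Answer: OUszFwTpQXug

Derivation:
Fragment 1: offset=7 data="pQX" -> buffer=???????pQX??
Fragment 2: offset=10 data="ug" -> buffer=???????pQXug
Fragment 3: offset=0 data="OUsz" -> buffer=OUsz???pQXug
Fragment 4: offset=4 data="FwT" -> buffer=OUszFwTpQXug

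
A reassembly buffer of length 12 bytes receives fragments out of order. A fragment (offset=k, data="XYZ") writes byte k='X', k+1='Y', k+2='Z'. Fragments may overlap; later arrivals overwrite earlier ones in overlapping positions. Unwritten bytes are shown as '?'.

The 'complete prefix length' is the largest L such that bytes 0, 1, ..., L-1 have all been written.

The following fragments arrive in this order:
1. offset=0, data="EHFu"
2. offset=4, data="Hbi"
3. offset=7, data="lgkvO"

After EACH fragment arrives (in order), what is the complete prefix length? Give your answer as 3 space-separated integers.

Answer: 4 7 12

Derivation:
Fragment 1: offset=0 data="EHFu" -> buffer=EHFu???????? -> prefix_len=4
Fragment 2: offset=4 data="Hbi" -> buffer=EHFuHbi????? -> prefix_len=7
Fragment 3: offset=7 data="lgkvO" -> buffer=EHFuHbilgkvO -> prefix_len=12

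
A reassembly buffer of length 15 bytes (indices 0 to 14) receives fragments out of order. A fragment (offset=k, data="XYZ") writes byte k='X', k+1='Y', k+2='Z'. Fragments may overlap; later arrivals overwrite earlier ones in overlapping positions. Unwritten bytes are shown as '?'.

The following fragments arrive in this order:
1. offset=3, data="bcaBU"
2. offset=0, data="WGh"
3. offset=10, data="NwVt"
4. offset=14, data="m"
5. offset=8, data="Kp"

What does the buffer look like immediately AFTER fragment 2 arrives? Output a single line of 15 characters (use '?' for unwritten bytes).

Fragment 1: offset=3 data="bcaBU" -> buffer=???bcaBU???????
Fragment 2: offset=0 data="WGh" -> buffer=WGhbcaBU???????

Answer: WGhbcaBU???????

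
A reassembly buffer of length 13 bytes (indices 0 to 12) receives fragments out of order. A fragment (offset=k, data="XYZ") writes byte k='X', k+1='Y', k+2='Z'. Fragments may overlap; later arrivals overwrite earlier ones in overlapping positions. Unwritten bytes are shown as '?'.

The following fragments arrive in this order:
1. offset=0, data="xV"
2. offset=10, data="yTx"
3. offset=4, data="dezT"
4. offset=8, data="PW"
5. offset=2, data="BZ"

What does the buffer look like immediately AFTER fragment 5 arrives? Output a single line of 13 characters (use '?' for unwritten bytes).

Answer: xVBZdezTPWyTx

Derivation:
Fragment 1: offset=0 data="xV" -> buffer=xV???????????
Fragment 2: offset=10 data="yTx" -> buffer=xV????????yTx
Fragment 3: offset=4 data="dezT" -> buffer=xV??dezT??yTx
Fragment 4: offset=8 data="PW" -> buffer=xV??dezTPWyTx
Fragment 5: offset=2 data="BZ" -> buffer=xVBZdezTPWyTx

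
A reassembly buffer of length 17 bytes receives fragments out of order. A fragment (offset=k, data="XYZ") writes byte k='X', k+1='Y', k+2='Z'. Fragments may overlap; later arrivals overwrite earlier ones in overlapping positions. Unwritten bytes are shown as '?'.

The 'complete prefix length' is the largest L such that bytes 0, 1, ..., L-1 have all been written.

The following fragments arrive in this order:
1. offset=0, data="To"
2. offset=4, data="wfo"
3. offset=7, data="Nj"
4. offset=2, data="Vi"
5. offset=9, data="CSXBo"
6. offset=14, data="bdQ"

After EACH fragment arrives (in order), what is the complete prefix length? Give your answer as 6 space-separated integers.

Fragment 1: offset=0 data="To" -> buffer=To??????????????? -> prefix_len=2
Fragment 2: offset=4 data="wfo" -> buffer=To??wfo?????????? -> prefix_len=2
Fragment 3: offset=7 data="Nj" -> buffer=To??wfoNj???????? -> prefix_len=2
Fragment 4: offset=2 data="Vi" -> buffer=ToViwfoNj???????? -> prefix_len=9
Fragment 5: offset=9 data="CSXBo" -> buffer=ToViwfoNjCSXBo??? -> prefix_len=14
Fragment 6: offset=14 data="bdQ" -> buffer=ToViwfoNjCSXBobdQ -> prefix_len=17

Answer: 2 2 2 9 14 17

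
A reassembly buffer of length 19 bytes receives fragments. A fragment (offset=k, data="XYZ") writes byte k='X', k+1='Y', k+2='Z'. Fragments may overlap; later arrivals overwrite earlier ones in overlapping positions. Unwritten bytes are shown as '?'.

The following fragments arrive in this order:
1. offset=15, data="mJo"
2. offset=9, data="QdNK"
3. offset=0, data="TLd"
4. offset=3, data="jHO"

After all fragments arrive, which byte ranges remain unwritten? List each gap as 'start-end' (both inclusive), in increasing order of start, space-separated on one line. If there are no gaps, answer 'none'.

Answer: 6-8 13-14 18-18

Derivation:
Fragment 1: offset=15 len=3
Fragment 2: offset=9 len=4
Fragment 3: offset=0 len=3
Fragment 4: offset=3 len=3
Gaps: 6-8 13-14 18-18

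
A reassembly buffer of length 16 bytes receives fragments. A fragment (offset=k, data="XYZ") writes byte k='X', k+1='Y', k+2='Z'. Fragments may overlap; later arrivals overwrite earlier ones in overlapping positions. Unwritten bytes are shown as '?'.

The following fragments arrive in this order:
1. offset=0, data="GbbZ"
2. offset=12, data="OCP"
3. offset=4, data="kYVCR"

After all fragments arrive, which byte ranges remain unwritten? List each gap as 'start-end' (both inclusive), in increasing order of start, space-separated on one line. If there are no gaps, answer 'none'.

Answer: 9-11 15-15

Derivation:
Fragment 1: offset=0 len=4
Fragment 2: offset=12 len=3
Fragment 3: offset=4 len=5
Gaps: 9-11 15-15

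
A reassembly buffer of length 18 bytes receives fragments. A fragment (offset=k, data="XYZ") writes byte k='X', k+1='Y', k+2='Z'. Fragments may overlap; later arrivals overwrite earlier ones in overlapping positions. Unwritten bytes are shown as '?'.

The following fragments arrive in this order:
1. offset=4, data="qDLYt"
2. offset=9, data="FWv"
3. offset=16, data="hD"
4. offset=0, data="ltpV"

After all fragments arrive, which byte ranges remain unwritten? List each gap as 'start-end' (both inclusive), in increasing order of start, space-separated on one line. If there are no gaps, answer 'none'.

Answer: 12-15

Derivation:
Fragment 1: offset=4 len=5
Fragment 2: offset=9 len=3
Fragment 3: offset=16 len=2
Fragment 4: offset=0 len=4
Gaps: 12-15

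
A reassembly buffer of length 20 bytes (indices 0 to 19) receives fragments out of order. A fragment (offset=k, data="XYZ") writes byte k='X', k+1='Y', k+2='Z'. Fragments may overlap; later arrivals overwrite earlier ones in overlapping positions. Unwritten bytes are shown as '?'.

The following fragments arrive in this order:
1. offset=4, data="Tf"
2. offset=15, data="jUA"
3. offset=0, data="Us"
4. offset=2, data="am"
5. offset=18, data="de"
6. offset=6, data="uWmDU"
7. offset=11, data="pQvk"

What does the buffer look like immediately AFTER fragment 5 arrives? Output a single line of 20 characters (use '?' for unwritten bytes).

Answer: UsamTf?????????jUAde

Derivation:
Fragment 1: offset=4 data="Tf" -> buffer=????Tf??????????????
Fragment 2: offset=15 data="jUA" -> buffer=????Tf?????????jUA??
Fragment 3: offset=0 data="Us" -> buffer=Us??Tf?????????jUA??
Fragment 4: offset=2 data="am" -> buffer=UsamTf?????????jUA??
Fragment 5: offset=18 data="de" -> buffer=UsamTf?????????jUAde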